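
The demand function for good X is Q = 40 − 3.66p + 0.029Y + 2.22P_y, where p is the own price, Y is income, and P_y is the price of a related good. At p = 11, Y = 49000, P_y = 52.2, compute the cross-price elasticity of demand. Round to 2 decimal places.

0.08

Q = 40 − 3.66(11) + 0.029(49000) + 2.22(52.2) = 40 − 40.26 + 1421 + 115.884 = 1536.624.
∂Q/∂P_y = +2.22, so E_xy = 2.22·(52.2/1536.624) ≈ 0.08.
E_xy > 0: the goods are substitutes.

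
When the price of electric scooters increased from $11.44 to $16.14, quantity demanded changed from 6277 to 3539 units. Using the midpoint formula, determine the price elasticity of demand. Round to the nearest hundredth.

-1.64

%ΔQ = (3539 − 6277)/[(6277 + 3539)/2] = -2738/4908 ≈ -0.5579.
%ΔP = (16.14 − 11.44)/[(11.44 + 16.14)/2] = 4.7/13.79 ≈ 0.3408.
Arc elasticity E = %ΔQ/%ΔP ≈ -0.5579/0.3408 ≈ -1.64.
|E| > 1: demand is elastic over this range.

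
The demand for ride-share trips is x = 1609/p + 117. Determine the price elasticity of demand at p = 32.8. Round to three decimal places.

-0.295

At p = 32.8, x = 166.0549.
dx/dp = −1609/p² = −1.4956.
Point elasticity E = (dx/dp)·(p/x) = -1.4956 × 32.8/166.0549 ≈ -0.295.
|E| < 1, so demand is inelastic at this price.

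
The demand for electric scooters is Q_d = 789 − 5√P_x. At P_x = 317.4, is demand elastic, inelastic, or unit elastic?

At P_x = 317.4, Q_d = 699.9214.
dQ_d/dP_x = −5/(2√P_x) = −5/(2·17.8157).
Point elasticity E = (dQ_d/dP_x)·(P_x/Q_d) = -0.1403 × 317.4/699.9214 ≈ -0.064.
|E| ≈ 0.064 < 1, so demand is inelastic.

inelastic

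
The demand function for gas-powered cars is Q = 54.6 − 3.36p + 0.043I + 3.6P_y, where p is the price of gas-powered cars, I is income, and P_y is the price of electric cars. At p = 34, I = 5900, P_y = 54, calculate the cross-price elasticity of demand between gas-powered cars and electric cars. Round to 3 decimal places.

0.500

Substituting, Q = 54.6 − 3.36(34) + 0.043(5900) + 3.6(54) = 54.6 − 114.24 + 253.7 + 194.4 = 388.46.
∂Q/∂P_y = +3.6, so E_xy = 3.6·(54/388.46) ≈ 0.500.
E_xy > 0: the goods are substitutes.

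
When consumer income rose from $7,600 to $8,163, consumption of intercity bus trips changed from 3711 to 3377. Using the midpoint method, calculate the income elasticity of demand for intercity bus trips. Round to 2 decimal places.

%ΔQ = (3377 − 3711)/[(3711+3377)/2] = -334/3544 ≈ -0.0942.
%ΔI = (8,163 − 7,600)/[(7,600+8,163)/2] = 563/7881.5 ≈ 0.0714.
E_I = %ΔQ/%ΔI ≈ -1.32.
E_I < 0: inferior good.

-1.32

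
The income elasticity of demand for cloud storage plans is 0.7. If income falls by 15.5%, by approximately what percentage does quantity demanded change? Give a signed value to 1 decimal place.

%ΔQ ≈ E × %ΔI = (0.7) × (-15.5%) ≈ -10.9%.

-10.9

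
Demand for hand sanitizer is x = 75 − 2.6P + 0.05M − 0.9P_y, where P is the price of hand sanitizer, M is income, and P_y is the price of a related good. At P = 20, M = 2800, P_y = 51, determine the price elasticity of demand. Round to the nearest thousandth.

-0.444

First evaluate x: 75 − 2.6(20) + 0.05(2800) − 0.9(51) = 75 − 52 + 140 − 45.9 = 117.1.
∂x/∂P = −2.6, so E_p = (−2.6)·(20/117.1) ≈ -0.444.
|E_p| < 1: demand is inelastic.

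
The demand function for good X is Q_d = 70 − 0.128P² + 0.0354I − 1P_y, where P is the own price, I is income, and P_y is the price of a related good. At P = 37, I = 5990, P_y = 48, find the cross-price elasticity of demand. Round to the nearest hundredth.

-0.82

Q_d = 70 − 0.128(37)² + 0.0354(5990) − 1(48) = 70 − 175.232 + 212.046 − 48 = 58.814.
∂Q_d/∂P_y = −1, so E_xy = -1·(48/58.814) ≈ -0.82.
E_xy < 0: the goods are complements.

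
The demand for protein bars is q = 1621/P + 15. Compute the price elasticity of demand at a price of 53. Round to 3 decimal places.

-0.671

At P = 53, q = 45.5849.
dq/dP = −1621/P² = −0.5771.
Point elasticity E = (dq/dP)·(P/q) = -0.5771 × 53/45.5849 ≈ -0.671.
|E| < 1, so demand is inelastic at this price.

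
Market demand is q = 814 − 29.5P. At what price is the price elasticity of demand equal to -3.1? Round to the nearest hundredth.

20.86

Set −bP/(a − bP) = −3.1 ⇒ bP = 3.1(a − bP) ⇒ bP(1+3.1) = 3.1·a.
P = 3.1·814/(29.5·4.1) ≈ 20.86.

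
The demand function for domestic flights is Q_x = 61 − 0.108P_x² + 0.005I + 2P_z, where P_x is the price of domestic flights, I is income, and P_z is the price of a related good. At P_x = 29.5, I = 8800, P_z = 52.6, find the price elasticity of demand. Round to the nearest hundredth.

-1.62

Q_x = 61 − 0.108(29.5)² + 0.005(8800) + 2(52.6) = 61 − 93.987 + 44 + 105.2 = 116.213.
∂Q_x/∂P_x = −2·0.108·P_x = -6.372, so E_p = -6.372·(29.5/116.213) ≈ -1.62.
|E_p| > 1: demand is elastic.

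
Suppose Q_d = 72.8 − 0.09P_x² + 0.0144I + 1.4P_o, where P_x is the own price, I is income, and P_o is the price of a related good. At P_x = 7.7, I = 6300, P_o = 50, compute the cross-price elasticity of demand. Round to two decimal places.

Substituting, Q_d = 72.8 − 0.09(7.7)² + 0.0144(6300) + 1.4(50) = 72.8 − 5.3361 + 90.72 + 70 = 228.1839.
∂Q_d/∂P_o = +1.4, so E_xy = 1.4·(50/228.1839) ≈ 0.31.
E_xy > 0: the goods are substitutes.

0.31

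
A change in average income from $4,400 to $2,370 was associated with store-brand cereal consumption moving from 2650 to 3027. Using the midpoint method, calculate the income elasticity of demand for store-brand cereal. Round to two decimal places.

-0.22

%ΔQ = (3027 − 2650)/[(2650+3027)/2] = 377/2838.5 ≈ 0.1328.
%ΔM = (2,370 − 4,400)/[(4,400+2,370)/2] = -2030/3385 ≈ -0.5997.
E_I = %ΔQ/%ΔM ≈ -0.22.
E_I < 0: inferior good.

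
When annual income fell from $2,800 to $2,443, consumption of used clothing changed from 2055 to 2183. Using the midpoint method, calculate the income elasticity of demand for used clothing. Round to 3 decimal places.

-0.444

%ΔQ = (2183 − 2055)/[(2055+2183)/2] = 128/2119 ≈ 0.0604.
%ΔI = (2,443 − 2,800)/[(2,800+2,443)/2] = -357/2621.5 ≈ -0.1362.
E_I = %ΔQ/%ΔI ≈ -0.444.
E_I < 0: inferior good.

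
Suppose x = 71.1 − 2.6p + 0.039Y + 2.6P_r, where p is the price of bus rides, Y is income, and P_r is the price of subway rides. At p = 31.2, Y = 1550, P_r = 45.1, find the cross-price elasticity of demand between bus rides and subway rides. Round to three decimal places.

At the given point, x = 71.1 − 2.6(31.2) + 0.039(1550) + 2.6(45.1) = 71.1 − 81.12 + 60.45 + 117.26 = 167.69.
∂x/∂P_r = +2.6, so E_xy = 2.6·(45.1/167.69) ≈ 0.699.
E_xy > 0: the goods are substitutes.

0.699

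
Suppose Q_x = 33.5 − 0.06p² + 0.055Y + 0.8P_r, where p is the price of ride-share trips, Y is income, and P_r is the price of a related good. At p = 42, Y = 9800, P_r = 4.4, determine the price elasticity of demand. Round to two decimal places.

-0.45

Evaluating quantity at (p, Y, P_r) gives Q_x = 33.5 − 0.06(42)² + 0.055(9800) + 0.8(4.4) = 33.5 − 105.84 + 539 + 3.52 = 470.18.
∂Q_x/∂p = −2·0.06·p = -5.04, so E_p = -5.04·(42/470.18) ≈ -0.45.
|E_p| < 1: demand is inelastic.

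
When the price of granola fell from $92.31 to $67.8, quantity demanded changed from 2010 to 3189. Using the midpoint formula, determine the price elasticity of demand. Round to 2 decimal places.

-1.48

%Δq = (3189 − 2010)/[(2010 + 3189)/2] = 1179/2599.5 ≈ 0.4535.
%Δp = (67.8 − 92.31)/[(92.31 + 67.8)/2] = -24.51/80.055 ≈ -0.3062.
Arc elasticity E = %Δq/%Δp ≈ 0.4535/-0.3062 ≈ -1.48.
|E| > 1: demand is elastic over this range.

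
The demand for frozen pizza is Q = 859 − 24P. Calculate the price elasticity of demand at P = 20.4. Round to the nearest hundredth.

-1.33

At P = 20.4, Q = 369.4.
dQ/dP = −24.
Point elasticity E = (dQ/dP)·(P/Q) = -24 × 20.4/369.4 ≈ -1.33.
|E| > 1, so demand is elastic at this price.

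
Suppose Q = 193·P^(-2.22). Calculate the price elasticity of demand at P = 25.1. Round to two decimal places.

For a Cobb–Douglas (constant-elasticity) form Q = A·P^α·…, the elasticity with respect to P equals the exponent α at every point.
Here the exponent on P is -2.22, so the price elasticity of demand is -2.22.

-2.22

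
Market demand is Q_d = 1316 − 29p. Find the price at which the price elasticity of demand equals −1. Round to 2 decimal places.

For linear demand Q_d = a − bp, E = −bp/(a − bp). |E| = 1 ⇒ bp = a − bp ⇒ p = a/(2b).
p = 1316/(2·29) ≈ 22.69.

22.69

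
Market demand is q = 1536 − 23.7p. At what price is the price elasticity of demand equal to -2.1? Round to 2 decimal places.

Set −bp/(a − bp) = −2.1 ⇒ bp = 2.1(a − bp) ⇒ bp(1+2.1) = 2.1·a.
p = 2.1·1536/(23.7·3.1) ≈ 43.90.

43.90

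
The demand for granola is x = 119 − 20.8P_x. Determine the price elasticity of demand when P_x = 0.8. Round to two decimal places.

-0.16

At P_x = 0.8, x = 102.36.
dx/dP_x = −20.8.
Point elasticity E = (dx/dP_x)·(P_x/x) = -20.8 × 0.8/102.36 ≈ -0.16.
|E| < 1, so demand is inelastic at this price.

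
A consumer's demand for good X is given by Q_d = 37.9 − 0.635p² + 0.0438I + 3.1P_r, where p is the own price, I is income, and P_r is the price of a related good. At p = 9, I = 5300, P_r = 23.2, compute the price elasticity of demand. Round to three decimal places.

-0.354

At the given point, Q_d = 37.9 − 0.635(9)² + 0.0438(5300) + 3.1(23.2) = 37.9 − 51.435 + 232.14 + 71.92 = 290.525.
∂Q_d/∂p = −2·0.635·p = -11.43, so E_p = -11.43·(9/290.525) ≈ -0.354.
|E_p| < 1: demand is inelastic.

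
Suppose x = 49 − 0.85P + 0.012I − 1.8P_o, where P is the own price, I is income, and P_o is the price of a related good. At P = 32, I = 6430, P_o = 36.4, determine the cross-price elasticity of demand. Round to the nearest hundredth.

-1.96

Substituting, x = 49 − 0.85(32) + 0.012(6430) − 1.8(36.4) = 49 − 27.2 + 77.16 − 65.52 = 33.44.
∂x/∂P_o = −1.8, so E_xy = -1.8·(36.4/33.44) ≈ -1.96.
E_xy < 0: the goods are complements.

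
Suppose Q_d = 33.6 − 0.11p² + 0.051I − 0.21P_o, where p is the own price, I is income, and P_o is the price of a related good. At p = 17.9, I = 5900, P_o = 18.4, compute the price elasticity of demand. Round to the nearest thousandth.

Evaluating quantity at (p, I, P_o) gives Q_d = 33.6 − 0.11(17.9)² + 0.051(5900) − 0.21(18.4) = 33.6 − 35.2451 + 300.9 − 3.864 = 295.3909.
∂Q_d/∂p = −2·0.11·p = -3.938, so E_p = -3.938·(17.9/295.3909) ≈ -0.239.
|E_p| < 1: demand is inelastic.

-0.239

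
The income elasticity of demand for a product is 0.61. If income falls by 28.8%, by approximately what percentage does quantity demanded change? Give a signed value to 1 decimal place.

-17.6

%ΔQ ≈ E × %ΔI = (0.61) × (-28.8%) ≈ -17.6%.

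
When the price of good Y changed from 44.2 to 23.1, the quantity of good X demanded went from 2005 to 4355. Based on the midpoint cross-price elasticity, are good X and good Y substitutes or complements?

complements

%ΔQ_x = (4355 − 2005)/[(2005+4355)/2] = 2350/3180 ≈ 0.7390.
%ΔP_y = (23.1 − 44.2)/[(44.2+23.1)/2] ≈ -0.6270.
E_xy = 0.7390/-0.6270 ≈ -1.179.
E_xy < 0, so the goods are complements.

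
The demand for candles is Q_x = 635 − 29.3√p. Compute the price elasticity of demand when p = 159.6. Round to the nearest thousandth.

At p = 159.6, Q_x = 264.8446.
dQ_x/dp = −29.3/(2√p) = −29.3/(2·12.6333).
Point elasticity E = (dQ_x/dp)·(p/Q_x) = -1.1596 × 159.6/264.8446 ≈ -0.699.
|E| < 1, so demand is inelastic at this price.

-0.699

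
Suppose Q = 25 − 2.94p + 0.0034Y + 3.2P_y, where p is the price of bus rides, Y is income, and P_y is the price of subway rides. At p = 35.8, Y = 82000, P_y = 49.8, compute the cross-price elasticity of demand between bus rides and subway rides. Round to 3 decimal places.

Evaluating quantity at (p, Y, P_y) gives Q = 25 − 2.94(35.8) + 0.0034(82000) + 3.2(49.8) = 25 − 105.252 + 278.8 + 159.36 = 357.908.
∂Q/∂P_y = +3.2, so E_xy = 3.2·(49.8/357.908) ≈ 0.445.
E_xy > 0: the goods are substitutes.

0.445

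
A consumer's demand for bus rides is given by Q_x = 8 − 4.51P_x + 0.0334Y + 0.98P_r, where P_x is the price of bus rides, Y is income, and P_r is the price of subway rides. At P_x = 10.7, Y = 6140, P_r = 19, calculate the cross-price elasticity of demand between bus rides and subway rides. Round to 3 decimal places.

0.102

Substituting, Q_x = 8 − 4.51(10.7) + 0.0334(6140) + 0.98(19) = 8 − 48.257 + 205.076 + 18.62 = 183.439.
∂Q_x/∂P_r = +0.98, so E_xy = 0.98·(19/183.439) ≈ 0.102.
E_xy > 0: the goods are substitutes.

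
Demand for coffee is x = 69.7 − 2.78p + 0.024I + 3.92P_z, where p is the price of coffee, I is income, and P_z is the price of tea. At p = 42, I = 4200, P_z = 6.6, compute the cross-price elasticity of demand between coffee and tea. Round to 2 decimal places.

Evaluating quantity at (p, I, P_z) gives x = 69.7 − 2.78(42) + 0.024(4200) + 3.92(6.6) = 69.7 − 116.76 + 100.8 + 25.872 = 79.612.
∂x/∂P_z = +3.92, so E_xy = 3.92·(6.6/79.612) ≈ 0.32.
E_xy > 0: the goods are substitutes.

0.32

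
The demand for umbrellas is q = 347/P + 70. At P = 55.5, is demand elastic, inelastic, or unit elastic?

At P = 55.5, q = 76.2523.
dq/dP = −347/P² = −0.1127.
Point elasticity E = (dq/dP)·(P/q) = -0.1127 × 55.5/76.2523 ≈ -0.082.
|E| ≈ 0.082 < 1, so demand is inelastic.

inelastic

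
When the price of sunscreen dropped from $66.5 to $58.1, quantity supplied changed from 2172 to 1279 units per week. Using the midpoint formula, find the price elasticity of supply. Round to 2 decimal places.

3.84

%Δq = (1279 − 2172)/[(2172 + 1279)/2] = -893/1725.5 ≈ -0.5175.
%ΔP = (58.1 − 66.5)/[(66.5 + 58.1)/2] = -8.4/62.3 ≈ -0.1348.
Arc elasticity E = %Δq/%ΔP ≈ -0.5175/-0.1348 ≈ 3.84.
|E| > 1: supply is elastic over this range.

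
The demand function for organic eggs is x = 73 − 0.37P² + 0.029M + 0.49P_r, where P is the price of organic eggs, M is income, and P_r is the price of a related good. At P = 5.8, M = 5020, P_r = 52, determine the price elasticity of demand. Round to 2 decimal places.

-0.11

x = 73 − 0.37(5.8)² + 0.029(5020) + 0.49(52) = 73 − 12.4468 + 145.58 + 25.48 = 231.6132.
∂x/∂P = −2·0.37·P = -4.292, so E_p = -4.292·(5.8/231.6132) ≈ -0.11.
|E_p| < 1: demand is inelastic.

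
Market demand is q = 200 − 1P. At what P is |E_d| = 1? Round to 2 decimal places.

100.00

For linear demand q = a − bP, E = −bP/(a − bP). |E| = 1 ⇒ bP = a − bP ⇒ P = a/(2b).
P = 200/(2·1) = 100.00.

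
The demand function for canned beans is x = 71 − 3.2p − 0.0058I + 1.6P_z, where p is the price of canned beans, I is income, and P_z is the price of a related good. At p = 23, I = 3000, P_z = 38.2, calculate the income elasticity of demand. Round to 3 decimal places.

Evaluating quantity at (p, I, P_z) gives x = 71 − 3.2(23) − 0.0058(3000) + 1.6(38.2) = 71 − 73.6 − 17.4 + 61.12 = 41.12.
∂x/∂I = −0.0058, so E_I = -0.0058·(3000/41.12) ≈ -0.423.
E_I < 0: inferior good.

-0.423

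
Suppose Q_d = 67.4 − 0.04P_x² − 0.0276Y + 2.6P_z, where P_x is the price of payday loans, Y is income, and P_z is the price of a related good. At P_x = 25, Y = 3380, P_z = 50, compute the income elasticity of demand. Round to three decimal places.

Substituting, Q_d = 67.4 − 0.04(25)² − 0.0276(3380) + 2.6(50) = 67.4 − 25 − 93.288 + 130 = 79.112.
∂Q_d/∂Y = −0.0276, so E_I = -0.0276·(3380/79.112) ≈ -1.179.
E_I < 0: inferior good.

-1.179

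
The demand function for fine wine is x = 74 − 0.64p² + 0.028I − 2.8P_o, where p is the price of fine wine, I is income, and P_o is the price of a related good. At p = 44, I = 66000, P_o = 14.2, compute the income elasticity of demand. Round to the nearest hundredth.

2.87

At the given point, x = 74 − 0.64(44)² + 0.028(66000) − 2.8(14.2) = 74 − 1239.04 + 1848 − 39.76 = 643.2.
∂x/∂I = +0.028, so E_I = 0.028·(66000/643.2) ≈ 2.87.
E_I > 1: normal good (luxury).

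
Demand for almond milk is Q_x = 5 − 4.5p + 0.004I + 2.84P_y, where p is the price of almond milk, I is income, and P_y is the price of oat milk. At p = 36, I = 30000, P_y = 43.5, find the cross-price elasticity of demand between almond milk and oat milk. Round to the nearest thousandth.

1.428

Substituting, Q_x = 5 − 4.5(36) + 0.004(30000) + 2.84(43.5) = 5 − 162 + 120 + 123.54 = 86.54.
∂Q_x/∂P_y = +2.84, so E_xy = 2.84·(43.5/86.54) ≈ 1.428.
E_xy > 0: the goods are substitutes.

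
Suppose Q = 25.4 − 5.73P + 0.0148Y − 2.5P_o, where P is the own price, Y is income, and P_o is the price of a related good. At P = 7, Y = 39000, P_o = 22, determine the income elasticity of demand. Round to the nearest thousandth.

1.137

Q = 25.4 − 5.73(7) + 0.0148(39000) − 2.5(22) = 25.4 − 40.11 + 577.2 − 55 = 507.49.
∂Q/∂Y = +0.0148, so E_I = 0.0148·(39000/507.49) ≈ 1.137.
E_I > 1: normal good (luxury).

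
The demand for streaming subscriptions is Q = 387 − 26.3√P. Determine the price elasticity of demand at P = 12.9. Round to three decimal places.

-0.161

At P = 12.9, Q = 292.5394.
dQ/dP = −26.3/(2√P) = −26.3/(2·3.5917).
Point elasticity E = (dQ/dP)·(P/Q) = -3.6613 × 12.9/292.5394 ≈ -0.161.
|E| < 1, so demand is inelastic at this price.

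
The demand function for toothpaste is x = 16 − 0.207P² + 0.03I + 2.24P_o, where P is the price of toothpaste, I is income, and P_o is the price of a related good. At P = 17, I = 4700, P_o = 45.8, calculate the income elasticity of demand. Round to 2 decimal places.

Substituting, x = 16 − 0.207(17)² + 0.03(4700) + 2.24(45.8) = 16 − 59.823 + 141 + 102.592 = 199.769.
∂x/∂I = +0.03, so E_I = 0.03·(4700/199.769) ≈ 0.71.
E_I ∈ (0,1): normal good (necessity).

0.71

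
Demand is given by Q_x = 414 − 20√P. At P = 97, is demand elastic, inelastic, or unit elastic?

At P = 97, Q_x = 217.0228.
dQ_x/dP = −20/(2√P) = −20/(2·9.8489).
Point elasticity E = (dQ_x/dP)·(P/Q_x) = -1.0153 × 97/217.0228 ≈ -0.454.
|E| ≈ 0.454 < 1, so demand is inelastic.

inelastic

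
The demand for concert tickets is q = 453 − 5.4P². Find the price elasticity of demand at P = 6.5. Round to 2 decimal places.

At P = 6.5, q = 224.85.
dq/dP = −2·5.4·P = −70.2.
Point elasticity E = (dq/dP)·(P/q) = -70.2 × 6.5/224.85 ≈ -2.03.
|E| > 1, so demand is elastic at this price.

-2.03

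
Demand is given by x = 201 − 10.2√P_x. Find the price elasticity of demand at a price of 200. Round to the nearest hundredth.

-1.27

At P_x = 200, x = 56.7502.
dx/dP_x = −10.2/(2√P_x) = −10.2/(2·14.1421).
Point elasticity E = (dx/dP_x)·(P_x/x) = -0.3606 × 200/56.7502 ≈ -1.27.
|E| > 1, so demand is elastic at this price.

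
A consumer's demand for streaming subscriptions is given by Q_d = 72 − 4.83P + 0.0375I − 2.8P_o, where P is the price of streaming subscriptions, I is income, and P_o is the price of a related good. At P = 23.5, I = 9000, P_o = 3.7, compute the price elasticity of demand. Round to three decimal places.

-0.397

At the given point, Q_d = 72 − 4.83(23.5) + 0.0375(9000) − 2.8(3.7) = 72 − 113.505 + 337.5 − 10.36 = 285.635.
∂Q_d/∂P = −4.83, so E_p = (−4.83)·(23.5/285.635) ≈ -0.397.
|E_p| < 1: demand is inelastic.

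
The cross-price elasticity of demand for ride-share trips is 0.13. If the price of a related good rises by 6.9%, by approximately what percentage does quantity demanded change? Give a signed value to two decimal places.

0.90

%ΔQ ≈ E × %ΔP_y = (0.13) × (6.9%) ≈ 0.90%.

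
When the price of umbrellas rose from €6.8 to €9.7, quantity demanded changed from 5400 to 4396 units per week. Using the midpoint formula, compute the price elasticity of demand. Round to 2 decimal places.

-0.58

%Δq = (4396 − 5400)/[(5400 + 4396)/2] = -1004/4898 ≈ -0.2050.
%Δp = (9.7 − 6.8)/[(6.8 + 9.7)/2] = 2.9/8.25 ≈ 0.3515.
Arc elasticity E = %Δq/%Δp ≈ -0.2050/0.3515 ≈ -0.58.
|E| < 1: demand is inelastic over this range.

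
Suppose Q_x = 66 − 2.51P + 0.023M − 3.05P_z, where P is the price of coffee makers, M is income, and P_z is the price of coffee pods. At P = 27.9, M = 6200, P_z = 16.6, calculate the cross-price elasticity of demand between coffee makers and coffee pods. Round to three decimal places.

Substituting, Q_x = 66 − 2.51(27.9) + 0.023(6200) − 3.05(16.6) = 66 − 70.029 + 142.6 − 50.63 = 87.941.
∂Q_x/∂P_z = −3.05, so E_xy = -3.05·(16.6/87.941) ≈ -0.576.
E_xy < 0: the goods are complements.

-0.576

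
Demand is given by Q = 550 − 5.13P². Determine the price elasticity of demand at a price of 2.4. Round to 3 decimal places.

-0.114

At P = 2.4, Q = 520.4512.
dQ/dP = −2·5.13·P = −24.624.
Point elasticity E = (dQ/dP)·(P/Q) = -24.624 × 2.4/520.4512 ≈ -0.114.
|E| < 1, so demand is inelastic at this price.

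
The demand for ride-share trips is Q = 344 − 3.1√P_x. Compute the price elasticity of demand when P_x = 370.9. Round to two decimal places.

At P_x = 370.9, Q = 284.2978.
dQ/dP_x = −3.1/(2√P_x) = −3.1/(2·19.2588).
Point elasticity E = (dQ/dP_x)·(P_x/Q) = -0.0805 × 370.9/284.2978 ≈ -0.10.
|E| < 1, so demand is inelastic at this price.

-0.10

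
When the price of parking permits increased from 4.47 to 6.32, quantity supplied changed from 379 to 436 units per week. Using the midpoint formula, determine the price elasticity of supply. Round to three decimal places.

0.408

%ΔQ = (436 − 379)/[(379 + 436)/2] = 57/407.5 ≈ 0.1399.
%ΔP = (6.32 − 4.47)/[(4.47 + 6.32)/2] = 1.85/5.395 ≈ 0.3429.
Arc elasticity E = %ΔQ/%ΔP ≈ 0.1399/0.3429 ≈ 0.408.
|E| < 1: supply is inelastic over this range.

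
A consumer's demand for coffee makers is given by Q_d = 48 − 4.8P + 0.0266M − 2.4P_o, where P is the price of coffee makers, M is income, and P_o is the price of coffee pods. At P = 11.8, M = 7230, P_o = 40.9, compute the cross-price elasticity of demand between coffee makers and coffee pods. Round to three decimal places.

-1.148

Q_d = 48 − 4.8(11.8) + 0.0266(7230) − 2.4(40.9) = 48 − 56.64 + 192.318 − 98.16 = 85.518.
∂Q_d/∂P_o = −2.4, so E_xy = -2.4·(40.9/85.518) ≈ -1.148.
E_xy < 0: the goods are complements.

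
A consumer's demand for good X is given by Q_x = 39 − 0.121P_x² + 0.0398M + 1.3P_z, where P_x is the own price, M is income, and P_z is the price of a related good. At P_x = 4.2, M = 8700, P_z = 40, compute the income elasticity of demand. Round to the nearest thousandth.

Q_x = 39 − 0.121(4.2)² + 0.0398(8700) + 1.3(40) = 39 − 2.1344 + 346.26 + 52 = 435.1256.
∂Q_x/∂M = +0.0398, so E_I = 0.0398·(8700/435.1256) ≈ 0.796.
E_I ∈ (0,1): normal good (necessity).

0.796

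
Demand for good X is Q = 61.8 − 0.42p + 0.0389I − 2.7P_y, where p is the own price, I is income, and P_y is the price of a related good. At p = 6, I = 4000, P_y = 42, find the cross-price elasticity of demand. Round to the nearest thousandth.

-1.117

Evaluating quantity at (p, I, P_y) gives Q = 61.8 − 0.42(6) + 0.0389(4000) − 2.7(42) = 61.8 − 2.52 + 155.6 − 113.4 = 101.48.
∂Q/∂P_y = −2.7, so E_xy = -2.7·(42/101.48) ≈ -1.117.
E_xy < 0: the goods are complements.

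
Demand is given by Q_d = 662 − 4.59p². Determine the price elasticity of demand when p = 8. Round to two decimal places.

-1.60

At p = 8, Q_d = 368.24.
dQ_d/dp = −2·4.59·p = −73.44.
Point elasticity E = (dQ_d/dp)·(p/Q_d) = -73.44 × 8/368.24 ≈ -1.60.
|E| > 1, so demand is elastic at this price.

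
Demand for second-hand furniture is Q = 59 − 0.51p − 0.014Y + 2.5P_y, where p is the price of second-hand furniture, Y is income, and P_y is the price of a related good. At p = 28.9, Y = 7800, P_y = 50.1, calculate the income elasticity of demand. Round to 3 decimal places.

-1.811

Q = 59 − 0.51(28.9) − 0.014(7800) + 2.5(50.1) = 59 − 14.739 − 109.2 + 125.25 = 60.311.
∂Q/∂Y = −0.014, so E_I = -0.014·(7800/60.311) ≈ -1.811.
E_I < 0: inferior good.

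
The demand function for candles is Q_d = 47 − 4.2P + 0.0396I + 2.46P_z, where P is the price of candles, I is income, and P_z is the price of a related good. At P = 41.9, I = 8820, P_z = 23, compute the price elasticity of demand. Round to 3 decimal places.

Evaluating quantity at (P, I, P_z) gives Q_d = 47 − 4.2(41.9) + 0.0396(8820) + 2.46(23) = 47 − 175.98 + 349.272 + 56.58 = 276.872.
∂Q_d/∂P = −4.2, so E_p = (−4.2)·(41.9/276.872) ≈ -0.636.
|E_p| < 1: demand is inelastic.

-0.636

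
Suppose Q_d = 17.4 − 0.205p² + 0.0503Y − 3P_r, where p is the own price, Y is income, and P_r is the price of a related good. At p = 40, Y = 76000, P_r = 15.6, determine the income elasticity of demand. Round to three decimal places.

At the given point, Q_d = 17.4 − 0.205(40)² + 0.0503(76000) − 3(15.6) = 17.4 − 328 + 3822.8 − 46.8 = 3465.4.
∂Q_d/∂Y = +0.0503, so E_I = 0.0503·(76000/3465.4) ≈ 1.103.
E_I > 1: normal good (luxury).

1.103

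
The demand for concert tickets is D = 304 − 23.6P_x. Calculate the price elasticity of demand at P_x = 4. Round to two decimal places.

At P_x = 4, D = 209.6.
dD/dP_x = −23.6.
Point elasticity E = (dD/dP_x)·(P_x/D) = -23.6 × 4/209.6 ≈ -0.45.
|E| < 1, so demand is inelastic at this price.

-0.45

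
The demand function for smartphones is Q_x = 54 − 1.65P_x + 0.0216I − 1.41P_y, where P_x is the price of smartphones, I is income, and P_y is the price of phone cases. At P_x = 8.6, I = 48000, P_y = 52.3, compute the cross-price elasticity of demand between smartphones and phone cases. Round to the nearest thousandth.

First evaluate Q_x: 54 − 1.65(8.6) + 0.0216(48000) − 1.41(52.3) = 54 − 14.19 + 1036.8 − 73.743 = 1002.867.
∂Q_x/∂P_y = −1.41, so E_xy = -1.41·(52.3/1002.867) ≈ -0.074.
E_xy < 0: the goods are complements.

-0.074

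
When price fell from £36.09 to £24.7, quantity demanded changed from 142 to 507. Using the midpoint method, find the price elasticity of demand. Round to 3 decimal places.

%Δq = (507 − 142)/[(142 + 507)/2] = 365/324.5 ≈ 1.1248.
%Δp = (24.7 − 36.09)/[(36.09 + 24.7)/2] = -11.39/30.395 ≈ -0.3747.
Arc elasticity E = %Δq/%Δp ≈ 1.1248/-0.3747 ≈ -3.002.
|E| > 1: demand is elastic over this range.

-3.002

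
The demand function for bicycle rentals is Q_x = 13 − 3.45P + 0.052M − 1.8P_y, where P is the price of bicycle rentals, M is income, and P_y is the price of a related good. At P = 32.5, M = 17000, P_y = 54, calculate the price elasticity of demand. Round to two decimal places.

At the given point, Q_x = 13 − 3.45(32.5) + 0.052(17000) − 1.8(54) = 13 − 112.125 + 884 − 97.2 = 687.675.
∂Q_x/∂P = −3.45, so E_p = (−3.45)·(32.5/687.675) ≈ -0.16.
|E_p| < 1: demand is inelastic.

-0.16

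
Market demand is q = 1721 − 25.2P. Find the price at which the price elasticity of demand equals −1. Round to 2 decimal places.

For linear demand q = a − bP, E = −bP/(a − bP). |E| = 1 ⇒ bP = a − bP ⇒ P = a/(2b).
P = 1721/(2·25.2) ≈ 34.15.

34.15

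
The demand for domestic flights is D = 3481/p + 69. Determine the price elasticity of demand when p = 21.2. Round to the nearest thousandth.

At p = 21.2, D = 233.1981.
dD/dp = −3481/p² = −7.7452.
Point elasticity E = (dD/dp)·(p/D) = -7.7452 × 21.2/233.1981 ≈ -0.704.
|E| < 1, so demand is inelastic at this price.

-0.704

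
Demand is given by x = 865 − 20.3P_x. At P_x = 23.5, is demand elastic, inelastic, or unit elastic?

At P_x = 23.5, x = 387.95.
dx/dP_x = −20.3.
Point elasticity E = (dx/dP_x)·(P_x/x) = -20.3 × 23.5/387.95 ≈ -1.230.
|E| ≈ 1.230 > 1, so demand is elastic.

elastic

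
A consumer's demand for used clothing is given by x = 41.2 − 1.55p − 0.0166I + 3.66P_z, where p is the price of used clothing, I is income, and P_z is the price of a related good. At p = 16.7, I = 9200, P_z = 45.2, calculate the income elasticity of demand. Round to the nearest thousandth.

-5.449

x = 41.2 − 1.55(16.7) − 0.0166(9200) + 3.66(45.2) = 41.2 − 25.885 − 152.72 + 165.432 = 28.027.
∂x/∂I = −0.0166, so E_I = -0.0166·(9200/28.027) ≈ -5.449.
E_I < 0: inferior good.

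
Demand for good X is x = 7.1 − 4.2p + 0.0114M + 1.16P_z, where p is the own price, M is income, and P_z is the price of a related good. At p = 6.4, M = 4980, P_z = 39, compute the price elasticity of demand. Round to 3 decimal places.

-0.327

Evaluating quantity at (p, M, P_z) gives x = 7.1 − 4.2(6.4) + 0.0114(4980) + 1.16(39) = 7.1 − 26.88 + 56.772 + 45.24 = 82.232.
∂x/∂p = −4.2, so E_p = (−4.2)·(6.4/82.232) ≈ -0.327.
|E_p| < 1: demand is inelastic.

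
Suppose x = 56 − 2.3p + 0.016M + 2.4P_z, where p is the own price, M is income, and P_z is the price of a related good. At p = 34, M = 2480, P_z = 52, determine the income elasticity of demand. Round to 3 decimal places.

0.279

Evaluating quantity at (p, M, P_z) gives x = 56 − 2.3(34) + 0.016(2480) + 2.4(52) = 56 − 78.2 + 39.68 + 124.8 = 142.28.
∂x/∂M = +0.016, so E_I = 0.016·(2480/142.28) ≈ 0.279.
E_I ∈ (0,1): normal good (necessity).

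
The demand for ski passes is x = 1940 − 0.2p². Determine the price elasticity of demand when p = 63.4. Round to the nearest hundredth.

-1.42

At p = 63.4, x = 1136.088.
dx/dp = −2·0.2·p = −25.36.
Point elasticity E = (dx/dp)·(p/x) = -25.36 × 63.4/1136.088 ≈ -1.42.
|E| > 1, so demand is elastic at this price.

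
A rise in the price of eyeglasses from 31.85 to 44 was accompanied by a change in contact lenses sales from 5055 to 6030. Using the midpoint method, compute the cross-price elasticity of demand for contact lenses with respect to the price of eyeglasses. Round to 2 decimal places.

%ΔQ_x = (6030 − 5055)/[(5055+6030)/2] = 975/5542.5 ≈ 0.1759.
%ΔP_y = (44 − 31.85)/[(31.85+44)/2] ≈ 0.3204.
E_xy = 0.1759/0.3204 ≈ 0.55.
E_xy > 0, so contact lenses and eyeglasses are substitutes.

0.55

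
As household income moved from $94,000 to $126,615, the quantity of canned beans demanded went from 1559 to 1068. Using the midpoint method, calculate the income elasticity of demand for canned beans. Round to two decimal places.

-1.26

%ΔQ = (1068 − 1559)/[(1559+1068)/2] = -491/1313.5 ≈ -0.3738.
%ΔM = (126,615 − 94,000)/[(94,000+126,615)/2] = 32615/110307.5 ≈ 0.2957.
E_I = %ΔQ/%ΔM ≈ -1.26.
E_I < 0: inferior good.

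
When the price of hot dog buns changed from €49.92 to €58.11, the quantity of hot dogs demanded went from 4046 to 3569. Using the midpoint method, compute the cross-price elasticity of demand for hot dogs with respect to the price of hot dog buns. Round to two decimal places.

-0.83

%ΔQ_x = (3569 − 4046)/[(4046+3569)/2] = -477/3807.5 ≈ -0.1253.
%ΔP_y = (58.11 − 49.92)/[(49.92+58.11)/2] ≈ 0.1516.
E_xy = -0.1253/0.1516 ≈ -0.83.
E_xy < 0, so hot dogs and hot dog buns are complements.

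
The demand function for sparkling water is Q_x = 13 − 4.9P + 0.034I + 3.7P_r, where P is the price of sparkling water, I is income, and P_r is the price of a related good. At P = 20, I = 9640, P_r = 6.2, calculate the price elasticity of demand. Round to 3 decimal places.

First evaluate Q_x: 13 − 4.9(20) + 0.034(9640) + 3.7(6.2) = 13 − 98 + 327.76 + 22.94 = 265.7.
∂Q_x/∂P = −4.9, so E_p = (−4.9)·(20/265.7) ≈ -0.369.
|E_p| < 1: demand is inelastic.

-0.369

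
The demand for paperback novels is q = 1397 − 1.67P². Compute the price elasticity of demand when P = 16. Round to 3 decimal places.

At P = 16, q = 969.48.
dq/dP = −2·1.67·P = −53.44.
Point elasticity E = (dq/dP)·(P/q) = -53.44 × 16/969.48 ≈ -0.882.
|E| < 1, so demand is inelastic at this price.

-0.882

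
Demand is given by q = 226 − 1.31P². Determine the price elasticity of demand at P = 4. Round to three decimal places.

-0.204

At P = 4, q = 205.04.
dq/dP = −2·1.31·P = −10.48.
Point elasticity E = (dq/dP)·(P/q) = -10.48 × 4/205.04 ≈ -0.204.
|E| < 1, so demand is inelastic at this price.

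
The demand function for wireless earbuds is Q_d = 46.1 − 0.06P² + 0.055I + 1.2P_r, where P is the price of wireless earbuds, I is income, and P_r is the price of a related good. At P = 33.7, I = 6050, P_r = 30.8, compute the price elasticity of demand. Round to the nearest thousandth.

At the given point, Q_d = 46.1 − 0.06(33.7)² + 0.055(6050) + 1.2(30.8) = 46.1 − 68.1414 + 332.75 + 36.96 = 347.6686.
∂Q_d/∂P = −2·0.06·P = -4.044, so E_p = -4.044·(33.7/347.6686) ≈ -0.392.
|E_p| < 1: demand is inelastic.

-0.392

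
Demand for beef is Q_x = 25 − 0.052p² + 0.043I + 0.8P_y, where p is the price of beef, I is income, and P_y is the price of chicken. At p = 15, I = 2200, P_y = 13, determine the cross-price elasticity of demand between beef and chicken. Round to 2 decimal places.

0.09

Evaluating quantity at (p, I, P_y) gives Q_x = 25 − 0.052(15)² + 0.043(2200) + 0.8(13) = 25 − 11.7 + 94.6 + 10.4 = 118.3.
∂Q_x/∂P_y = +0.8, so E_xy = 0.8·(13/118.3) ≈ 0.09.
E_xy > 0: the goods are substitutes.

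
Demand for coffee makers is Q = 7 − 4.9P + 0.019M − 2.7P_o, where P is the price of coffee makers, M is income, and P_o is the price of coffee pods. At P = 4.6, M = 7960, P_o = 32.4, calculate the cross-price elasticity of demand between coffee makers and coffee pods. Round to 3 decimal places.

-1.814

Evaluating quantity at (P, M, P_o) gives Q = 7 − 4.9(4.6) + 0.019(7960) − 2.7(32.4) = 7 − 22.54 + 151.24 − 87.48 = 48.22.
∂Q/∂P_o = −2.7, so E_xy = -2.7·(32.4/48.22) ≈ -1.814.
E_xy < 0: the goods are complements.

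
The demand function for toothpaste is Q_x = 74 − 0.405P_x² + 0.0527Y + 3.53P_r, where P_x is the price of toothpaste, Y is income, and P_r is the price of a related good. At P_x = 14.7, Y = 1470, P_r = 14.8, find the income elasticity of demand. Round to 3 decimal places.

0.667

Q_x = 74 − 0.405(14.7)² + 0.0527(1470) + 3.53(14.8) = 74 − 87.5165 + 77.469 + 52.244 = 116.1966.
∂Q_x/∂Y = +0.0527, so E_I = 0.0527·(1470/116.1966) ≈ 0.667.
E_I ∈ (0,1): normal good (necessity).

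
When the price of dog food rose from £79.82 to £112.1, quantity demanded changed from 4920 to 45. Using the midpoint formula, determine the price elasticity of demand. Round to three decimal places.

%Δq = (45 − 4920)/[(4920 + 45)/2] = -4875/2482.5 ≈ -1.9637.
%Δp = (112.1 − 79.82)/[(79.82 + 112.1)/2] = 32.28/95.96 ≈ 0.3364.
Arc elasticity E = %Δq/%Δp ≈ -1.9637/0.3364 ≈ -5.838.
|E| > 1: demand is elastic over this range.

-5.838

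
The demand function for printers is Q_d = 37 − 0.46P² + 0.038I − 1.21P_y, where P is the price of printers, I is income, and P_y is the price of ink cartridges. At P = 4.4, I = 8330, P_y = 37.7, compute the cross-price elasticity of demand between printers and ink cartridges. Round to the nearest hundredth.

-0.15

At the given point, Q_d = 37 − 0.46(4.4)² + 0.038(8330) − 1.21(37.7) = 37 − 8.9056 + 316.54 − 45.617 = 299.0174.
∂Q_d/∂P_y = −1.21, so E_xy = -1.21·(37.7/299.0174) ≈ -0.15.
E_xy < 0: the goods are complements.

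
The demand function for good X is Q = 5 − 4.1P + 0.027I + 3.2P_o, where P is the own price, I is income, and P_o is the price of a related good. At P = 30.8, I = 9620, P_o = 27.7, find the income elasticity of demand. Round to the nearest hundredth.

1.14

Substituting, Q = 5 − 4.1(30.8) + 0.027(9620) + 3.2(27.7) = 5 − 126.28 + 259.74 + 88.64 = 227.1.
∂Q/∂I = +0.027, so E_I = 0.027·(9620/227.1) ≈ 1.14.
E_I > 1: normal good (luxury).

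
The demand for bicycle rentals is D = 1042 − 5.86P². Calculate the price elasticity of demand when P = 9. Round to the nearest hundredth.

At P = 9, D = 567.34.
dD/dP = −2·5.86·P = −105.48.
Point elasticity E = (dD/dP)·(P/D) = -105.48 × 9/567.34 ≈ -1.67.
|E| > 1, so demand is elastic at this price.

-1.67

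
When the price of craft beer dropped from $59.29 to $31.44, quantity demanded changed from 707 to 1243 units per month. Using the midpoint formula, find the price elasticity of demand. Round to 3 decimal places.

%Δq = (1243 − 707)/[(707 + 1243)/2] = 536/975 ≈ 0.5497.
%Δp = (31.44 − 59.29)/[(59.29 + 31.44)/2] = -27.85/45.365 ≈ -0.6139.
Arc elasticity E = %Δq/%Δp ≈ 0.5497/-0.6139 ≈ -0.895.
|E| < 1: demand is inelastic over this range.

-0.895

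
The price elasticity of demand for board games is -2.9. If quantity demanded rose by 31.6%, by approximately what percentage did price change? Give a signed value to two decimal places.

%ΔQ ≈ E × %ΔP ⇒ %ΔP = %ΔQ / E = (31.6%)/(-2.9) ≈ -10.90%.

-10.90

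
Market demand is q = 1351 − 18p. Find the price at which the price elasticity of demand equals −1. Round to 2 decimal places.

For linear demand q = a − bp, E = −bp/(a − bp). |E| = 1 ⇒ bp = a − bp ⇒ p = a/(2b).
p = 1351/(2·18) ≈ 37.53.

37.53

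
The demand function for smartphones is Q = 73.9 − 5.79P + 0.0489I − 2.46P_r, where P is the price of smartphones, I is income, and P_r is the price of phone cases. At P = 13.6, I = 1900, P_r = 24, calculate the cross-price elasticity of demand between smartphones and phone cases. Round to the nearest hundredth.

First evaluate Q: 73.9 − 5.79(13.6) + 0.0489(1900) − 2.46(24) = 73.9 − 78.744 + 92.91 − 59.04 = 29.026.
∂Q/∂P_r = −2.46, so E_xy = -2.46·(24/29.026) ≈ -2.03.
E_xy < 0: the goods are complements.

-2.03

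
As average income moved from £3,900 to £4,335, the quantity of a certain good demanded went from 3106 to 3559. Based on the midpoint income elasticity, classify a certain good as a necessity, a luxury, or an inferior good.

luxury

%ΔQ = (3559 − 3106)/[(3106+3559)/2] = 453/3332.5 ≈ 0.1359.
%ΔI = (4,335 − 3,900)/[(3,900+4,335)/2] = 435/4117.5 ≈ 0.1056.
E_I = %ΔQ/%ΔI ≈ 1.287.
E_I > 1: normal good (luxury).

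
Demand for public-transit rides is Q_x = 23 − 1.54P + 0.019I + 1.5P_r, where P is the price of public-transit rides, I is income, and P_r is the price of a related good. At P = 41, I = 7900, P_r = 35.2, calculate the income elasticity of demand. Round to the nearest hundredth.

0.92

First evaluate Q_x: 23 − 1.54(41) + 0.019(7900) + 1.5(35.2) = 23 − 63.14 + 150.1 + 52.8 = 162.76.
∂Q_x/∂I = +0.019, so E_I = 0.019·(7900/162.76) ≈ 0.92.
E_I ∈ (0,1): normal good (necessity).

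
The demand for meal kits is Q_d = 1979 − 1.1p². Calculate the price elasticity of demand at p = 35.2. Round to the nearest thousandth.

At p = 35.2, Q_d = 616.056.
dQ_d/dp = −2·1.1·p = −77.44.
Point elasticity E = (dQ_d/dp)·(p/Q_d) = -77.44 × 35.2/616.056 ≈ -4.425.
|E| > 1, so demand is elastic at this price.

-4.425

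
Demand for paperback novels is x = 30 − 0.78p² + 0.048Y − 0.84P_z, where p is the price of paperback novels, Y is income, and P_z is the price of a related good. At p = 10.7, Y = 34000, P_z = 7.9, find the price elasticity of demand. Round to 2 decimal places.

Evaluating quantity at (p, Y, P_z) gives x = 30 − 0.78(10.7)² + 0.048(34000) − 0.84(7.9) = 30 − 89.3022 + 1632 − 6.636 = 1566.0618.
∂x/∂p = −2·0.78·p = -16.692, so E_p = -16.692·(10.7/1566.0618) ≈ -0.11.
|E_p| < 1: demand is inelastic.

-0.11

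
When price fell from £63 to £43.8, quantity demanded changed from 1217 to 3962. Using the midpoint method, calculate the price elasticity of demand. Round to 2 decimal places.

-2.95

%Δq = (3962 − 1217)/[(1217 + 3962)/2] = 2745/2589.5 ≈ 1.0601.
%ΔP = (43.8 − 63)/[(63 + 43.8)/2] = -19.2/53.4 ≈ -0.3596.
Arc elasticity E = %Δq/%ΔP ≈ 1.0601/-0.3596 ≈ -2.95.
|E| > 1: demand is elastic over this range.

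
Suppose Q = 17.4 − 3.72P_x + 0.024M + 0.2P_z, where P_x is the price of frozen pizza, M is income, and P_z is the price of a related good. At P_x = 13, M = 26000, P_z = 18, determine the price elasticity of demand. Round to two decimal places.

At the given point, Q = 17.4 − 3.72(13) + 0.024(26000) + 0.2(18) = 17.4 − 48.36 + 624 + 3.6 = 596.64.
∂Q/∂P_x = −3.72, so E_p = (−3.72)·(13/596.64) ≈ -0.08.
|E_p| < 1: demand is inelastic.

-0.08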